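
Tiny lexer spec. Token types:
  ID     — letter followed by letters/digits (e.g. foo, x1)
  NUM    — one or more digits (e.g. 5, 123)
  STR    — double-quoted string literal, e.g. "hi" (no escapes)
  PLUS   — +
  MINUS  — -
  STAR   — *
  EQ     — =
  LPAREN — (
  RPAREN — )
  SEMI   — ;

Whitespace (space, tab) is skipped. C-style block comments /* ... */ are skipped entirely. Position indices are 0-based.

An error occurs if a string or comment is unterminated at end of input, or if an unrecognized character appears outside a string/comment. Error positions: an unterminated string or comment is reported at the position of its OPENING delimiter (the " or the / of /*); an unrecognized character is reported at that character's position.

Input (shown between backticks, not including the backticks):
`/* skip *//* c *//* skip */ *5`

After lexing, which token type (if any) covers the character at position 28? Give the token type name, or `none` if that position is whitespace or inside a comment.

Answer: STAR

Derivation:
pos=0: enter COMMENT mode (saw '/*')
exit COMMENT mode (now at pos=10)
pos=10: enter COMMENT mode (saw '/*')
exit COMMENT mode (now at pos=17)
pos=17: enter COMMENT mode (saw '/*')
exit COMMENT mode (now at pos=27)
pos=28: emit STAR '*'
pos=29: emit NUM '5' (now at pos=30)
DONE. 2 tokens: [STAR, NUM]
Position 28: char is '*' -> STAR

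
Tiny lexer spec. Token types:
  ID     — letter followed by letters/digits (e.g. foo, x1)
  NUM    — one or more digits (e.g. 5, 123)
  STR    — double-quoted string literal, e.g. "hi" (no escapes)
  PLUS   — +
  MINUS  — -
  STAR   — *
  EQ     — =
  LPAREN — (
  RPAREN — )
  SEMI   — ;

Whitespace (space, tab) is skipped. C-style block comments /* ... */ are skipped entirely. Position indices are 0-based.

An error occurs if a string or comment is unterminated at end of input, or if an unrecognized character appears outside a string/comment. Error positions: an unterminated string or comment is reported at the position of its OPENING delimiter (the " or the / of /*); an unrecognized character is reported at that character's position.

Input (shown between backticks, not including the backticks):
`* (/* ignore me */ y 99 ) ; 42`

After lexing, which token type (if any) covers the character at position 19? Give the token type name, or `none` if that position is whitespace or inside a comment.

pos=0: emit STAR '*'
pos=2: emit LPAREN '('
pos=3: enter COMMENT mode (saw '/*')
exit COMMENT mode (now at pos=18)
pos=19: emit ID 'y' (now at pos=20)
pos=21: emit NUM '99' (now at pos=23)
pos=24: emit RPAREN ')'
pos=26: emit SEMI ';'
pos=28: emit NUM '42' (now at pos=30)
DONE. 7 tokens: [STAR, LPAREN, ID, NUM, RPAREN, SEMI, NUM]
Position 19: char is 'y' -> ID

Answer: ID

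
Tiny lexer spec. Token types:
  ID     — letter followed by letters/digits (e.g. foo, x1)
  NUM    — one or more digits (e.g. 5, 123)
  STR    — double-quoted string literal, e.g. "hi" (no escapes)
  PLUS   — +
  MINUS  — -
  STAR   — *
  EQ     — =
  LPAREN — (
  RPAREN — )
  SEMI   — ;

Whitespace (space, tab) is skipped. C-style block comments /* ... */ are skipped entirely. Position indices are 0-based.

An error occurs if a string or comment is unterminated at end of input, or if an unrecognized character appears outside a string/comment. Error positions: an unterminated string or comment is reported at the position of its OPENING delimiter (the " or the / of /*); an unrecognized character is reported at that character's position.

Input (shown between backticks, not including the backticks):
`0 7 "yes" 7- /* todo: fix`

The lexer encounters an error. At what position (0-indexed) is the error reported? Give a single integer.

pos=0: emit NUM '0' (now at pos=1)
pos=2: emit NUM '7' (now at pos=3)
pos=4: enter STRING mode
pos=4: emit STR "yes" (now at pos=9)
pos=10: emit NUM '7' (now at pos=11)
pos=11: emit MINUS '-'
pos=13: enter COMMENT mode (saw '/*')
pos=13: ERROR — unterminated comment (reached EOF)

Answer: 13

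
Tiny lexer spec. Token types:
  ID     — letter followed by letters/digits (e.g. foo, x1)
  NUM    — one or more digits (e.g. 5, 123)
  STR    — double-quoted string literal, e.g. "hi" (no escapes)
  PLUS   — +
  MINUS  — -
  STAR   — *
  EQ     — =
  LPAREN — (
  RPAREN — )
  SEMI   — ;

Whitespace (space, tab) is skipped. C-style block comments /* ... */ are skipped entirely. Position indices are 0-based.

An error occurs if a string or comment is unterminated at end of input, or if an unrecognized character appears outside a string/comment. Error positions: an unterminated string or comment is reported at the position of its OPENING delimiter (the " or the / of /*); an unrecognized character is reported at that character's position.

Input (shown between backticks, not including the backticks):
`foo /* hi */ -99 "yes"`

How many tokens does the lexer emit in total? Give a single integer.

pos=0: emit ID 'foo' (now at pos=3)
pos=4: enter COMMENT mode (saw '/*')
exit COMMENT mode (now at pos=12)
pos=13: emit MINUS '-'
pos=14: emit NUM '99' (now at pos=16)
pos=17: enter STRING mode
pos=17: emit STR "yes" (now at pos=22)
DONE. 4 tokens: [ID, MINUS, NUM, STR]

Answer: 4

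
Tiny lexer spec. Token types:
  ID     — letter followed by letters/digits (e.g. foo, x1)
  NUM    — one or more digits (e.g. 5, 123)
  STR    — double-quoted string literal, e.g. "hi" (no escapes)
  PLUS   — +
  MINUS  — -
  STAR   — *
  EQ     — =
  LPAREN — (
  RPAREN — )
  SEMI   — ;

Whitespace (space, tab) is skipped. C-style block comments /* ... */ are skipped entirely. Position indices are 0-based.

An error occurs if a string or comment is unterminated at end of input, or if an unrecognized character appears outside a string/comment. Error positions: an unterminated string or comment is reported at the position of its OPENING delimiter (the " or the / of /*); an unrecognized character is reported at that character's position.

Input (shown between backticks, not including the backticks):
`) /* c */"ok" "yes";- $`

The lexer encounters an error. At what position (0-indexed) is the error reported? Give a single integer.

Answer: 22

Derivation:
pos=0: emit RPAREN ')'
pos=2: enter COMMENT mode (saw '/*')
exit COMMENT mode (now at pos=9)
pos=9: enter STRING mode
pos=9: emit STR "ok" (now at pos=13)
pos=14: enter STRING mode
pos=14: emit STR "yes" (now at pos=19)
pos=19: emit SEMI ';'
pos=20: emit MINUS '-'
pos=22: ERROR — unrecognized char '$'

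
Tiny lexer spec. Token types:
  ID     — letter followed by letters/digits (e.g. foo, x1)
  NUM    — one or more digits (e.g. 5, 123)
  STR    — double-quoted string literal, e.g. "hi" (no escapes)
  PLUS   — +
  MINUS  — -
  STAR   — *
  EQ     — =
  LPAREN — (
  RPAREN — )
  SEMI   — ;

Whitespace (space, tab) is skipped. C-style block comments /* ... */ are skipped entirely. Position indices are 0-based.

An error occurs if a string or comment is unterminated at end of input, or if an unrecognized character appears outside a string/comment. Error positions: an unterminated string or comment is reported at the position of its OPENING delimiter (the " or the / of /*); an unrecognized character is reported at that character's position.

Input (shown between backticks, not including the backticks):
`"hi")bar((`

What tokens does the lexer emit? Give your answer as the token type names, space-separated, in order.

Answer: STR RPAREN ID LPAREN LPAREN

Derivation:
pos=0: enter STRING mode
pos=0: emit STR "hi" (now at pos=4)
pos=4: emit RPAREN ')'
pos=5: emit ID 'bar' (now at pos=8)
pos=8: emit LPAREN '('
pos=9: emit LPAREN '('
DONE. 5 tokens: [STR, RPAREN, ID, LPAREN, LPAREN]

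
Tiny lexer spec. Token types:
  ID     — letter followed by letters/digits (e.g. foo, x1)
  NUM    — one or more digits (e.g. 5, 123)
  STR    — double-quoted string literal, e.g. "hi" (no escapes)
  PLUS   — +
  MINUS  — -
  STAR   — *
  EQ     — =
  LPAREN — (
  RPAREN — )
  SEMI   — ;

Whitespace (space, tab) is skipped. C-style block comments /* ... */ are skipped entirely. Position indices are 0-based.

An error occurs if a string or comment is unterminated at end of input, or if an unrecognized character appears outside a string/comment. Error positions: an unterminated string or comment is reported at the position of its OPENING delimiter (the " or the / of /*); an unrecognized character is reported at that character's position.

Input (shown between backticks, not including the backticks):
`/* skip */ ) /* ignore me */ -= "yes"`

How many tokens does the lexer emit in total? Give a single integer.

Answer: 4

Derivation:
pos=0: enter COMMENT mode (saw '/*')
exit COMMENT mode (now at pos=10)
pos=11: emit RPAREN ')'
pos=13: enter COMMENT mode (saw '/*')
exit COMMENT mode (now at pos=28)
pos=29: emit MINUS '-'
pos=30: emit EQ '='
pos=32: enter STRING mode
pos=32: emit STR "yes" (now at pos=37)
DONE. 4 tokens: [RPAREN, MINUS, EQ, STR]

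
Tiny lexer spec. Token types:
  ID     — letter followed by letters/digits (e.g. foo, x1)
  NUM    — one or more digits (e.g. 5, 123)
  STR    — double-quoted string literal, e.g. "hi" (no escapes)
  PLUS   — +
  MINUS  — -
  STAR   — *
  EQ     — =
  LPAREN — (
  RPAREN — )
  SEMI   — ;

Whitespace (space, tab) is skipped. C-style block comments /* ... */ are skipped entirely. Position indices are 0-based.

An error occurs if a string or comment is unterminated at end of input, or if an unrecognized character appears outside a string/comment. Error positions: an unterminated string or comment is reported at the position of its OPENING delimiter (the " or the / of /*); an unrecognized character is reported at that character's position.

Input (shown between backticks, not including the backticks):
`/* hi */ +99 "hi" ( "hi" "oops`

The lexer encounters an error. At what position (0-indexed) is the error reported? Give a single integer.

Answer: 25

Derivation:
pos=0: enter COMMENT mode (saw '/*')
exit COMMENT mode (now at pos=8)
pos=9: emit PLUS '+'
pos=10: emit NUM '99' (now at pos=12)
pos=13: enter STRING mode
pos=13: emit STR "hi" (now at pos=17)
pos=18: emit LPAREN '('
pos=20: enter STRING mode
pos=20: emit STR "hi" (now at pos=24)
pos=25: enter STRING mode
pos=25: ERROR — unterminated string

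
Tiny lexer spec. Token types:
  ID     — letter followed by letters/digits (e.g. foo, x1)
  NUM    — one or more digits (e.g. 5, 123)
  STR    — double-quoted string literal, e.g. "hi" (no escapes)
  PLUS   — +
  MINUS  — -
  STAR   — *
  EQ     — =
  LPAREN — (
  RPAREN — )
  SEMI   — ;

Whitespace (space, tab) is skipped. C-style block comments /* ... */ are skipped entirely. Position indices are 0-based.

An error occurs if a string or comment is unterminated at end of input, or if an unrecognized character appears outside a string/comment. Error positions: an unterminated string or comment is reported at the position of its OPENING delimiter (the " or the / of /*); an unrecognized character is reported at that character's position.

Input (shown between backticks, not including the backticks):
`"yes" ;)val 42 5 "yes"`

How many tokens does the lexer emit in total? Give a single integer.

Answer: 7

Derivation:
pos=0: enter STRING mode
pos=0: emit STR "yes" (now at pos=5)
pos=6: emit SEMI ';'
pos=7: emit RPAREN ')'
pos=8: emit ID 'val' (now at pos=11)
pos=12: emit NUM '42' (now at pos=14)
pos=15: emit NUM '5' (now at pos=16)
pos=17: enter STRING mode
pos=17: emit STR "yes" (now at pos=22)
DONE. 7 tokens: [STR, SEMI, RPAREN, ID, NUM, NUM, STR]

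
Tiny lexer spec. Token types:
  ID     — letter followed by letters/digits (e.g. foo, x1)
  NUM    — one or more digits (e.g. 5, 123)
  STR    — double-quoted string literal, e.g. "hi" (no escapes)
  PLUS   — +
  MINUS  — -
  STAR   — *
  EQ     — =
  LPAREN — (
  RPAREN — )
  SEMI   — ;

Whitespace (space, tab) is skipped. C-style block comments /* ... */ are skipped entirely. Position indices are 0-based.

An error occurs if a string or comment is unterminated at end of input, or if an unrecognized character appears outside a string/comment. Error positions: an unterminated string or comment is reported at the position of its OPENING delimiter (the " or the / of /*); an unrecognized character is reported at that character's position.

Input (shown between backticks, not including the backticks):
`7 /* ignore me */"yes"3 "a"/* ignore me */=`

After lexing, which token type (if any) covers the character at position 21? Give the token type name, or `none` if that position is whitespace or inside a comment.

Answer: STR

Derivation:
pos=0: emit NUM '7' (now at pos=1)
pos=2: enter COMMENT mode (saw '/*')
exit COMMENT mode (now at pos=17)
pos=17: enter STRING mode
pos=17: emit STR "yes" (now at pos=22)
pos=22: emit NUM '3' (now at pos=23)
pos=24: enter STRING mode
pos=24: emit STR "a" (now at pos=27)
pos=27: enter COMMENT mode (saw '/*')
exit COMMENT mode (now at pos=42)
pos=42: emit EQ '='
DONE. 5 tokens: [NUM, STR, NUM, STR, EQ]
Position 21: char is '"' -> STR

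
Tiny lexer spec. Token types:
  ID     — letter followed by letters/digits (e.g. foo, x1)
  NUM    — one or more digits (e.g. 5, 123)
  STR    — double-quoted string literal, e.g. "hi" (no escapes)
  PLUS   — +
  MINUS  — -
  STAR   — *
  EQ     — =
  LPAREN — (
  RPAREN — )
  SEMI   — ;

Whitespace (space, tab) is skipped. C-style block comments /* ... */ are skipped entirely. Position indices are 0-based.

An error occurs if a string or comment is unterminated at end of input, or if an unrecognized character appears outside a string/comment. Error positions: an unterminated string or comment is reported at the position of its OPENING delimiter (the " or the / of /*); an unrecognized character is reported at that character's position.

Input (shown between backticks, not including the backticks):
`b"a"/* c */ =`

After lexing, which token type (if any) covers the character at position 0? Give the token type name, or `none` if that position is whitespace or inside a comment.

Answer: ID

Derivation:
pos=0: emit ID 'b' (now at pos=1)
pos=1: enter STRING mode
pos=1: emit STR "a" (now at pos=4)
pos=4: enter COMMENT mode (saw '/*')
exit COMMENT mode (now at pos=11)
pos=12: emit EQ '='
DONE. 3 tokens: [ID, STR, EQ]
Position 0: char is 'b' -> ID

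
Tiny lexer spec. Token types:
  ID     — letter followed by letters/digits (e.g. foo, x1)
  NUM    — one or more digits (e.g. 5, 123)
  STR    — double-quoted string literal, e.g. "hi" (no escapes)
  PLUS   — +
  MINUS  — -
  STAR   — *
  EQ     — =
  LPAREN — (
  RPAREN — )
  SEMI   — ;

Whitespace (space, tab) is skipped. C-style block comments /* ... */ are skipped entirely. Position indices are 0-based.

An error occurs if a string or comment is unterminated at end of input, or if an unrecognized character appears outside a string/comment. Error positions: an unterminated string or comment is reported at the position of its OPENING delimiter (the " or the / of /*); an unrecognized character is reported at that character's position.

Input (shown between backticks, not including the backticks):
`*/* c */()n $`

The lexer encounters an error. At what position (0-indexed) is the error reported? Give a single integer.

pos=0: emit STAR '*'
pos=1: enter COMMENT mode (saw '/*')
exit COMMENT mode (now at pos=8)
pos=8: emit LPAREN '('
pos=9: emit RPAREN ')'
pos=10: emit ID 'n' (now at pos=11)
pos=12: ERROR — unrecognized char '$'

Answer: 12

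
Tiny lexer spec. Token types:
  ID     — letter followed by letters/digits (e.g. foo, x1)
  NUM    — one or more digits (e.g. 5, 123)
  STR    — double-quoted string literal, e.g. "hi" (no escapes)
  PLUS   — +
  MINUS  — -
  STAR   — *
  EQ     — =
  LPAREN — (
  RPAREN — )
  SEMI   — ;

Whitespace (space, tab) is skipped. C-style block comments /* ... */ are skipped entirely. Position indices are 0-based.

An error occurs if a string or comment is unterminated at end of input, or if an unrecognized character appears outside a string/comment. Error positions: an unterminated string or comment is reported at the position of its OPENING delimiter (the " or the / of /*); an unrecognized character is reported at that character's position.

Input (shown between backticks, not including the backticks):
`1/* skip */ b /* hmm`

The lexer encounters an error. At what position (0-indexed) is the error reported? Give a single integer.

Answer: 14

Derivation:
pos=0: emit NUM '1' (now at pos=1)
pos=1: enter COMMENT mode (saw '/*')
exit COMMENT mode (now at pos=11)
pos=12: emit ID 'b' (now at pos=13)
pos=14: enter COMMENT mode (saw '/*')
pos=14: ERROR — unterminated comment (reached EOF)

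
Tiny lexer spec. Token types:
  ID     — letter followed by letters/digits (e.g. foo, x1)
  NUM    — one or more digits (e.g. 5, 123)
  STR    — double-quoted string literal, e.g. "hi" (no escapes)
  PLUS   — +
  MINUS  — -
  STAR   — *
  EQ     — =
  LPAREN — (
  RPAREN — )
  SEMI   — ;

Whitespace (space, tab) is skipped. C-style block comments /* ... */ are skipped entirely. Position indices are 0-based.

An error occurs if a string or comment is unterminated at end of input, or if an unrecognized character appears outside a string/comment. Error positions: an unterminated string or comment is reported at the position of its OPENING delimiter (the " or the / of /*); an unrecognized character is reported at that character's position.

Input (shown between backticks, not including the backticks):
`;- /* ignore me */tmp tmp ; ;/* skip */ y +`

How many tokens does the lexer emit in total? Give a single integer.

pos=0: emit SEMI ';'
pos=1: emit MINUS '-'
pos=3: enter COMMENT mode (saw '/*')
exit COMMENT mode (now at pos=18)
pos=18: emit ID 'tmp' (now at pos=21)
pos=22: emit ID 'tmp' (now at pos=25)
pos=26: emit SEMI ';'
pos=28: emit SEMI ';'
pos=29: enter COMMENT mode (saw '/*')
exit COMMENT mode (now at pos=39)
pos=40: emit ID 'y' (now at pos=41)
pos=42: emit PLUS '+'
DONE. 8 tokens: [SEMI, MINUS, ID, ID, SEMI, SEMI, ID, PLUS]

Answer: 8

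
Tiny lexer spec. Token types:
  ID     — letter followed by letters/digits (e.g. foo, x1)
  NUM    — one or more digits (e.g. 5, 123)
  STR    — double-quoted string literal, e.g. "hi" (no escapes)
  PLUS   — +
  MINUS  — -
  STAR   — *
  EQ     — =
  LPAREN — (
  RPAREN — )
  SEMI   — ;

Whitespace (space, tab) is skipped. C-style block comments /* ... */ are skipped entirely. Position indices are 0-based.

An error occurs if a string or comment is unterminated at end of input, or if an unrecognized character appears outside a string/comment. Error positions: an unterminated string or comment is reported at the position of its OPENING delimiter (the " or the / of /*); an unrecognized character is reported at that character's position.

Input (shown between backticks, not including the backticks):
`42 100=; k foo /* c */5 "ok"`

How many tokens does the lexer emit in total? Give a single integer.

Answer: 8

Derivation:
pos=0: emit NUM '42' (now at pos=2)
pos=3: emit NUM '100' (now at pos=6)
pos=6: emit EQ '='
pos=7: emit SEMI ';'
pos=9: emit ID 'k' (now at pos=10)
pos=11: emit ID 'foo' (now at pos=14)
pos=15: enter COMMENT mode (saw '/*')
exit COMMENT mode (now at pos=22)
pos=22: emit NUM '5' (now at pos=23)
pos=24: enter STRING mode
pos=24: emit STR "ok" (now at pos=28)
DONE. 8 tokens: [NUM, NUM, EQ, SEMI, ID, ID, NUM, STR]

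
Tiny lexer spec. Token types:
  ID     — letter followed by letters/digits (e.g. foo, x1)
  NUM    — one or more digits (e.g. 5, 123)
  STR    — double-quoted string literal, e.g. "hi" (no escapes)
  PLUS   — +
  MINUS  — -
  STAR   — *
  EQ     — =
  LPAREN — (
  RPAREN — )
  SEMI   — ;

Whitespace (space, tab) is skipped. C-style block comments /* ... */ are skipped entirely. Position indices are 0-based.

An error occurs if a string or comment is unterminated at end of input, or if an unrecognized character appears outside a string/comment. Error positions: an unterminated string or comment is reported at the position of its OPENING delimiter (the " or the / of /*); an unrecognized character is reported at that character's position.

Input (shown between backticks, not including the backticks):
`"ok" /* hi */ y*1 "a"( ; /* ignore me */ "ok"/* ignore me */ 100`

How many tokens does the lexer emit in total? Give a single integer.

pos=0: enter STRING mode
pos=0: emit STR "ok" (now at pos=4)
pos=5: enter COMMENT mode (saw '/*')
exit COMMENT mode (now at pos=13)
pos=14: emit ID 'y' (now at pos=15)
pos=15: emit STAR '*'
pos=16: emit NUM '1' (now at pos=17)
pos=18: enter STRING mode
pos=18: emit STR "a" (now at pos=21)
pos=21: emit LPAREN '('
pos=23: emit SEMI ';'
pos=25: enter COMMENT mode (saw '/*')
exit COMMENT mode (now at pos=40)
pos=41: enter STRING mode
pos=41: emit STR "ok" (now at pos=45)
pos=45: enter COMMENT mode (saw '/*')
exit COMMENT mode (now at pos=60)
pos=61: emit NUM '100' (now at pos=64)
DONE. 9 tokens: [STR, ID, STAR, NUM, STR, LPAREN, SEMI, STR, NUM]

Answer: 9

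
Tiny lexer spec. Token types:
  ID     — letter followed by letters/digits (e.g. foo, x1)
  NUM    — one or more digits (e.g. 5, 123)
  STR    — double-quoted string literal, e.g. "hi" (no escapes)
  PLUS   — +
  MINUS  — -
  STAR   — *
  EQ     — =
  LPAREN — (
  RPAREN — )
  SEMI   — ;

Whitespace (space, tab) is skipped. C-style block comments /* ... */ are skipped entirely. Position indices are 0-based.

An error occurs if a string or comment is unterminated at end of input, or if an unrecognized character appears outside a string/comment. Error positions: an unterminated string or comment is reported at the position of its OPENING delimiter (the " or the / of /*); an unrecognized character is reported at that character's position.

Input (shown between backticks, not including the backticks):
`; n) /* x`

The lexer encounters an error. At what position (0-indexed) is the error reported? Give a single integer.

pos=0: emit SEMI ';'
pos=2: emit ID 'n' (now at pos=3)
pos=3: emit RPAREN ')'
pos=5: enter COMMENT mode (saw '/*')
pos=5: ERROR — unterminated comment (reached EOF)

Answer: 5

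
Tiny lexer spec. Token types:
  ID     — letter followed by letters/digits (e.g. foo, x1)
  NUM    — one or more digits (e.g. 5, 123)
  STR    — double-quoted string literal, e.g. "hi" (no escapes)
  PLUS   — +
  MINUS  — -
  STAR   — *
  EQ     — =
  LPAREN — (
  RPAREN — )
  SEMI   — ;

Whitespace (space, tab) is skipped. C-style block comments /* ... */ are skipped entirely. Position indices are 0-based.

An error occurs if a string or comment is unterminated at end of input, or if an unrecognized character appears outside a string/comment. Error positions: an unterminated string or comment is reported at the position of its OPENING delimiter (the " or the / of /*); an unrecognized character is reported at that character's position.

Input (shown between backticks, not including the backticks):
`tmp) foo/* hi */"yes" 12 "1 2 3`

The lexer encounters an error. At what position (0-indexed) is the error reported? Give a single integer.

Answer: 25

Derivation:
pos=0: emit ID 'tmp' (now at pos=3)
pos=3: emit RPAREN ')'
pos=5: emit ID 'foo' (now at pos=8)
pos=8: enter COMMENT mode (saw '/*')
exit COMMENT mode (now at pos=16)
pos=16: enter STRING mode
pos=16: emit STR "yes" (now at pos=21)
pos=22: emit NUM '12' (now at pos=24)
pos=25: enter STRING mode
pos=25: ERROR — unterminated string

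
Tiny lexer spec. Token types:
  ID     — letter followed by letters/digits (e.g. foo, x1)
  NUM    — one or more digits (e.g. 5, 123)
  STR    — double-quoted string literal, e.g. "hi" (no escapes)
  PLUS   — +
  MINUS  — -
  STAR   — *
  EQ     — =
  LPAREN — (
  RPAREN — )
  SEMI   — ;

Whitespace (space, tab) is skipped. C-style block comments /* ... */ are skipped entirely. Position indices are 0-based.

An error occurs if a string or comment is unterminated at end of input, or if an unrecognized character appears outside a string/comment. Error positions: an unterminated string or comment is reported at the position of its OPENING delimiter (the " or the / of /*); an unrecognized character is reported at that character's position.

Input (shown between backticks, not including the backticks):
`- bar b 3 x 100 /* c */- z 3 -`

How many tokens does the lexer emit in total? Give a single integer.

Answer: 10

Derivation:
pos=0: emit MINUS '-'
pos=2: emit ID 'bar' (now at pos=5)
pos=6: emit ID 'b' (now at pos=7)
pos=8: emit NUM '3' (now at pos=9)
pos=10: emit ID 'x' (now at pos=11)
pos=12: emit NUM '100' (now at pos=15)
pos=16: enter COMMENT mode (saw '/*')
exit COMMENT mode (now at pos=23)
pos=23: emit MINUS '-'
pos=25: emit ID 'z' (now at pos=26)
pos=27: emit NUM '3' (now at pos=28)
pos=29: emit MINUS '-'
DONE. 10 tokens: [MINUS, ID, ID, NUM, ID, NUM, MINUS, ID, NUM, MINUS]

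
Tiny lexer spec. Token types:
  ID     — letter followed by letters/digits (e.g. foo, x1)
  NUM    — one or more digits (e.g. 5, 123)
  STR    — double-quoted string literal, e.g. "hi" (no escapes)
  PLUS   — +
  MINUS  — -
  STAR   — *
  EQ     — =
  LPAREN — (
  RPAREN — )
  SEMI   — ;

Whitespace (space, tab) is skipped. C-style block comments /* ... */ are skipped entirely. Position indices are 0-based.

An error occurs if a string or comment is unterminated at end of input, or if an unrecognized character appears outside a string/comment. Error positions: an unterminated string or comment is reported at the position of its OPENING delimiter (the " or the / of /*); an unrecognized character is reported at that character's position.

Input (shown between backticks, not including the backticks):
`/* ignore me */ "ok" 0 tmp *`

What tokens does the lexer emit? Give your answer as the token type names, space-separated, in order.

Answer: STR NUM ID STAR

Derivation:
pos=0: enter COMMENT mode (saw '/*')
exit COMMENT mode (now at pos=15)
pos=16: enter STRING mode
pos=16: emit STR "ok" (now at pos=20)
pos=21: emit NUM '0' (now at pos=22)
pos=23: emit ID 'tmp' (now at pos=26)
pos=27: emit STAR '*'
DONE. 4 tokens: [STR, NUM, ID, STAR]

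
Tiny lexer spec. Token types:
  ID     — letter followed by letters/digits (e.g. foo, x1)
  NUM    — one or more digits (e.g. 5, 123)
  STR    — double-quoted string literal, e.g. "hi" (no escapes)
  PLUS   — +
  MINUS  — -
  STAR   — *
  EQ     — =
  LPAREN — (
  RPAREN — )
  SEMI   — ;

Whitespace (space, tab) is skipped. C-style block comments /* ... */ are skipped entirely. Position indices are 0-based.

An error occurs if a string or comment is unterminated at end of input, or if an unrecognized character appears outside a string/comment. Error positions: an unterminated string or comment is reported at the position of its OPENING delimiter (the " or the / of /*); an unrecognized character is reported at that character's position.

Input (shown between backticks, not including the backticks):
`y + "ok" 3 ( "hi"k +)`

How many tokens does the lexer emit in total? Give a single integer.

Answer: 9

Derivation:
pos=0: emit ID 'y' (now at pos=1)
pos=2: emit PLUS '+'
pos=4: enter STRING mode
pos=4: emit STR "ok" (now at pos=8)
pos=9: emit NUM '3' (now at pos=10)
pos=11: emit LPAREN '('
pos=13: enter STRING mode
pos=13: emit STR "hi" (now at pos=17)
pos=17: emit ID 'k' (now at pos=18)
pos=19: emit PLUS '+'
pos=20: emit RPAREN ')'
DONE. 9 tokens: [ID, PLUS, STR, NUM, LPAREN, STR, ID, PLUS, RPAREN]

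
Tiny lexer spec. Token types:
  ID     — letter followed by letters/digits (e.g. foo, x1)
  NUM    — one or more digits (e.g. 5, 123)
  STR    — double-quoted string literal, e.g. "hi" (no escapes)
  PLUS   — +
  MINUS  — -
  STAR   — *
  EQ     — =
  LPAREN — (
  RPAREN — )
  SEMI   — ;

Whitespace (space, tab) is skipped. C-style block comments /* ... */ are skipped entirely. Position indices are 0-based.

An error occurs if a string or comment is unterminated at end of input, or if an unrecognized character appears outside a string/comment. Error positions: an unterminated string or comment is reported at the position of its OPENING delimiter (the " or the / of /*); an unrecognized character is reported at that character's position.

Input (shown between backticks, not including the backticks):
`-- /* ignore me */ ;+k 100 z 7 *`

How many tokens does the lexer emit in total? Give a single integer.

pos=0: emit MINUS '-'
pos=1: emit MINUS '-'
pos=3: enter COMMENT mode (saw '/*')
exit COMMENT mode (now at pos=18)
pos=19: emit SEMI ';'
pos=20: emit PLUS '+'
pos=21: emit ID 'k' (now at pos=22)
pos=23: emit NUM '100' (now at pos=26)
pos=27: emit ID 'z' (now at pos=28)
pos=29: emit NUM '7' (now at pos=30)
pos=31: emit STAR '*'
DONE. 9 tokens: [MINUS, MINUS, SEMI, PLUS, ID, NUM, ID, NUM, STAR]

Answer: 9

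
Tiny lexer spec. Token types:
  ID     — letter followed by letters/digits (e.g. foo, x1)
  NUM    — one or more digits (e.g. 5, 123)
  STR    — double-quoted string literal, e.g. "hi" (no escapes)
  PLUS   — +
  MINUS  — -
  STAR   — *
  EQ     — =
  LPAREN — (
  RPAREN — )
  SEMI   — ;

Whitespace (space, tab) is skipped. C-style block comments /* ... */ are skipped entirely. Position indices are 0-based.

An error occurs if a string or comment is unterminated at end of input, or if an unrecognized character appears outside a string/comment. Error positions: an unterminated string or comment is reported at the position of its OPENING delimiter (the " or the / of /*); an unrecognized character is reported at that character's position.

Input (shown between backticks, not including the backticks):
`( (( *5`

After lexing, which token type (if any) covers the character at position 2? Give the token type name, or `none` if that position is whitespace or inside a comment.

pos=0: emit LPAREN '('
pos=2: emit LPAREN '('
pos=3: emit LPAREN '('
pos=5: emit STAR '*'
pos=6: emit NUM '5' (now at pos=7)
DONE. 5 tokens: [LPAREN, LPAREN, LPAREN, STAR, NUM]
Position 2: char is '(' -> LPAREN

Answer: LPAREN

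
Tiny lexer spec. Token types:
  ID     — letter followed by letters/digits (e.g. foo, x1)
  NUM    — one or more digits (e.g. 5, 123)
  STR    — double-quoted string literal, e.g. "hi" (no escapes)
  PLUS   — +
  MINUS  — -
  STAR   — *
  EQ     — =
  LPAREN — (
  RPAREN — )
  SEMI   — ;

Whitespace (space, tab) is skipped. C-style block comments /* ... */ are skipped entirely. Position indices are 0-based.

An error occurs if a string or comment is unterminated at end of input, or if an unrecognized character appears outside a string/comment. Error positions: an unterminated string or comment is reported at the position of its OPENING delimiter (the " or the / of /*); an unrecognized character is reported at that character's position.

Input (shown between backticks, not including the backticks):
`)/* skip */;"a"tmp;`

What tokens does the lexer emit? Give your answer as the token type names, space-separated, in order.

Answer: RPAREN SEMI STR ID SEMI

Derivation:
pos=0: emit RPAREN ')'
pos=1: enter COMMENT mode (saw '/*')
exit COMMENT mode (now at pos=11)
pos=11: emit SEMI ';'
pos=12: enter STRING mode
pos=12: emit STR "a" (now at pos=15)
pos=15: emit ID 'tmp' (now at pos=18)
pos=18: emit SEMI ';'
DONE. 5 tokens: [RPAREN, SEMI, STR, ID, SEMI]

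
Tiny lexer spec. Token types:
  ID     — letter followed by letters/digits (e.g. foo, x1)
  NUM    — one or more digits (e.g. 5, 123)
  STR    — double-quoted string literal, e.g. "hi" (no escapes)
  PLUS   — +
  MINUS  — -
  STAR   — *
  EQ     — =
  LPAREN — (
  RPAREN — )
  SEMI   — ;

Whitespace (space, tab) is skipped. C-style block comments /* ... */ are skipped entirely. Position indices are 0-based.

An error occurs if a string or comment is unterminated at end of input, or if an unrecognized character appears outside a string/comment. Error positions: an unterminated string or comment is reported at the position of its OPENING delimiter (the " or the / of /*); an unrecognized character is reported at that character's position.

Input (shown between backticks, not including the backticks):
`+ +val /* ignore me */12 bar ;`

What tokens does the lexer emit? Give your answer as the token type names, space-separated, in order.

pos=0: emit PLUS '+'
pos=2: emit PLUS '+'
pos=3: emit ID 'val' (now at pos=6)
pos=7: enter COMMENT mode (saw '/*')
exit COMMENT mode (now at pos=22)
pos=22: emit NUM '12' (now at pos=24)
pos=25: emit ID 'bar' (now at pos=28)
pos=29: emit SEMI ';'
DONE. 6 tokens: [PLUS, PLUS, ID, NUM, ID, SEMI]

Answer: PLUS PLUS ID NUM ID SEMI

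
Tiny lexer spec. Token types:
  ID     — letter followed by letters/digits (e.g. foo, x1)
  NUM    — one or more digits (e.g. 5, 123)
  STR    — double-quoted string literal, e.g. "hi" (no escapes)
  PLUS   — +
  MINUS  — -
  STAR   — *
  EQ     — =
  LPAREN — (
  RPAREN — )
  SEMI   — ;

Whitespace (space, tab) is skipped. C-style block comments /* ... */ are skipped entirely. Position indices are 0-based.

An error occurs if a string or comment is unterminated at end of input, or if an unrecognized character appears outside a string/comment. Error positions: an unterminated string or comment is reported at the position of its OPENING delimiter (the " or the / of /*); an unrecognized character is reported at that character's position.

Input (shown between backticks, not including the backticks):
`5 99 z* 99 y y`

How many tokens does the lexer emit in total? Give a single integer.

Answer: 7

Derivation:
pos=0: emit NUM '5' (now at pos=1)
pos=2: emit NUM '99' (now at pos=4)
pos=5: emit ID 'z' (now at pos=6)
pos=6: emit STAR '*'
pos=8: emit NUM '99' (now at pos=10)
pos=11: emit ID 'y' (now at pos=12)
pos=13: emit ID 'y' (now at pos=14)
DONE. 7 tokens: [NUM, NUM, ID, STAR, NUM, ID, ID]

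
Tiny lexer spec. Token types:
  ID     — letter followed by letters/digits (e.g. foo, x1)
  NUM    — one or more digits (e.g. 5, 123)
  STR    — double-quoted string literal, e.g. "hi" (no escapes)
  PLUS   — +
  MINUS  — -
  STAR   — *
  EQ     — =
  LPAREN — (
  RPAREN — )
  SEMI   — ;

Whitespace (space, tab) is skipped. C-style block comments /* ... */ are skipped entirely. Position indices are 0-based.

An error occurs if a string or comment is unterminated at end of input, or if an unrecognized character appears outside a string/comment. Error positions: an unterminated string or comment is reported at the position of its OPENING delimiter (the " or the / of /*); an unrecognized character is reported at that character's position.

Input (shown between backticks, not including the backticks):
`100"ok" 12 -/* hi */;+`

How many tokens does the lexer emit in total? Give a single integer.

Answer: 6

Derivation:
pos=0: emit NUM '100' (now at pos=3)
pos=3: enter STRING mode
pos=3: emit STR "ok" (now at pos=7)
pos=8: emit NUM '12' (now at pos=10)
pos=11: emit MINUS '-'
pos=12: enter COMMENT mode (saw '/*')
exit COMMENT mode (now at pos=20)
pos=20: emit SEMI ';'
pos=21: emit PLUS '+'
DONE. 6 tokens: [NUM, STR, NUM, MINUS, SEMI, PLUS]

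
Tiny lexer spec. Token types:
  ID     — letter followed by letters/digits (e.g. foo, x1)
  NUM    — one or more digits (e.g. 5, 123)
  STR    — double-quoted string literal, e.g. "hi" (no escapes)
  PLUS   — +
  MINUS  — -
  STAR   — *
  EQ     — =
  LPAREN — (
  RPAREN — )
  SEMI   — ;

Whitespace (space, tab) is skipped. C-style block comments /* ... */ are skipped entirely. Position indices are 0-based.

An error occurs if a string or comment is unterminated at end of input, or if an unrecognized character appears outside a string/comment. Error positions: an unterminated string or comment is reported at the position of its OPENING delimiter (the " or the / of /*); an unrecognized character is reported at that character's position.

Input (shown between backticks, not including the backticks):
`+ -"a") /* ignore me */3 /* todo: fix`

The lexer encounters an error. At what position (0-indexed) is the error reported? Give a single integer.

pos=0: emit PLUS '+'
pos=2: emit MINUS '-'
pos=3: enter STRING mode
pos=3: emit STR "a" (now at pos=6)
pos=6: emit RPAREN ')'
pos=8: enter COMMENT mode (saw '/*')
exit COMMENT mode (now at pos=23)
pos=23: emit NUM '3' (now at pos=24)
pos=25: enter COMMENT mode (saw '/*')
pos=25: ERROR — unterminated comment (reached EOF)

Answer: 25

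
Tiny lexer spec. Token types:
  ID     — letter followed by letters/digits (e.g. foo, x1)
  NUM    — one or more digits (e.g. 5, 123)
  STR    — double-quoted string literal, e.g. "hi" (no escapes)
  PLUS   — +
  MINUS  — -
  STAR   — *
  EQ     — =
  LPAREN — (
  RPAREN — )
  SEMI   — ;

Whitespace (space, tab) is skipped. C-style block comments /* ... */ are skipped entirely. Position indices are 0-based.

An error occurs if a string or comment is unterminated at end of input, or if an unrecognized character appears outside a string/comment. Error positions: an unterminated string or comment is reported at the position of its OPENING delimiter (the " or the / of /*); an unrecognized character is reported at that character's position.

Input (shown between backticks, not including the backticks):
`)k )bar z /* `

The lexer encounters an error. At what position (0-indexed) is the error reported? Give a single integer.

Answer: 10

Derivation:
pos=0: emit RPAREN ')'
pos=1: emit ID 'k' (now at pos=2)
pos=3: emit RPAREN ')'
pos=4: emit ID 'bar' (now at pos=7)
pos=8: emit ID 'z' (now at pos=9)
pos=10: enter COMMENT mode (saw '/*')
pos=10: ERROR — unterminated comment (reached EOF)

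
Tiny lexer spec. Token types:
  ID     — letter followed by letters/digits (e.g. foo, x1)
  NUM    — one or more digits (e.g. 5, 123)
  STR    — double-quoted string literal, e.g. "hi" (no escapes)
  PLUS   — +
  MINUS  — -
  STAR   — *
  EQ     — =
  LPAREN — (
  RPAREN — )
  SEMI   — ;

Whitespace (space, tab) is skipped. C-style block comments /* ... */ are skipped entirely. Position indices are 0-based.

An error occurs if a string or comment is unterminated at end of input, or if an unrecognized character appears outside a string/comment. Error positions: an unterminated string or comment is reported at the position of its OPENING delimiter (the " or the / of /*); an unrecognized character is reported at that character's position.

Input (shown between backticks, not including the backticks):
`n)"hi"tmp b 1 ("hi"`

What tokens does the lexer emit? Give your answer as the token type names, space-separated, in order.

pos=0: emit ID 'n' (now at pos=1)
pos=1: emit RPAREN ')'
pos=2: enter STRING mode
pos=2: emit STR "hi" (now at pos=6)
pos=6: emit ID 'tmp' (now at pos=9)
pos=10: emit ID 'b' (now at pos=11)
pos=12: emit NUM '1' (now at pos=13)
pos=14: emit LPAREN '('
pos=15: enter STRING mode
pos=15: emit STR "hi" (now at pos=19)
DONE. 8 tokens: [ID, RPAREN, STR, ID, ID, NUM, LPAREN, STR]

Answer: ID RPAREN STR ID ID NUM LPAREN STR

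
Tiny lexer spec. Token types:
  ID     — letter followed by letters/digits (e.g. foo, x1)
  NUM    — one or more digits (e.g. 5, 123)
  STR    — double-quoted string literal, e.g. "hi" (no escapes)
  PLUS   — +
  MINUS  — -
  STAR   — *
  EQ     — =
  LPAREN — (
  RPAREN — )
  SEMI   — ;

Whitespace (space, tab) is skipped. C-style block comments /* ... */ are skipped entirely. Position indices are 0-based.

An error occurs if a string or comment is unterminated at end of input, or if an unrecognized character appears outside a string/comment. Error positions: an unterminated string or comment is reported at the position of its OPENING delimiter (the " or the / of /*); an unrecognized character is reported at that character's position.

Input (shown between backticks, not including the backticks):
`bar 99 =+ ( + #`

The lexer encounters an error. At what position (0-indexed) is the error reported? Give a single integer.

pos=0: emit ID 'bar' (now at pos=3)
pos=4: emit NUM '99' (now at pos=6)
pos=7: emit EQ '='
pos=8: emit PLUS '+'
pos=10: emit LPAREN '('
pos=12: emit PLUS '+'
pos=14: ERROR — unrecognized char '#'

Answer: 14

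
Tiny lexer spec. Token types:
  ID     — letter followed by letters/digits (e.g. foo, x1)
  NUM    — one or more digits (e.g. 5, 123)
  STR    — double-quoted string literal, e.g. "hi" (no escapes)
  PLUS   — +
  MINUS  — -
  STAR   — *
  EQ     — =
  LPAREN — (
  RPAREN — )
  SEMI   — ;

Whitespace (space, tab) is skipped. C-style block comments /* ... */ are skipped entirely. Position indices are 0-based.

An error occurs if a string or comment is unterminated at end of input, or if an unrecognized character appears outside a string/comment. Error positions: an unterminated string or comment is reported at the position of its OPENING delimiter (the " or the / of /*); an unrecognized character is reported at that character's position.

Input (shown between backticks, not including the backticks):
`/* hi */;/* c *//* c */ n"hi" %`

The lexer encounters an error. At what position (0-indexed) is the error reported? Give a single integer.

Answer: 30

Derivation:
pos=0: enter COMMENT mode (saw '/*')
exit COMMENT mode (now at pos=8)
pos=8: emit SEMI ';'
pos=9: enter COMMENT mode (saw '/*')
exit COMMENT mode (now at pos=16)
pos=16: enter COMMENT mode (saw '/*')
exit COMMENT mode (now at pos=23)
pos=24: emit ID 'n' (now at pos=25)
pos=25: enter STRING mode
pos=25: emit STR "hi" (now at pos=29)
pos=30: ERROR — unrecognized char '%'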